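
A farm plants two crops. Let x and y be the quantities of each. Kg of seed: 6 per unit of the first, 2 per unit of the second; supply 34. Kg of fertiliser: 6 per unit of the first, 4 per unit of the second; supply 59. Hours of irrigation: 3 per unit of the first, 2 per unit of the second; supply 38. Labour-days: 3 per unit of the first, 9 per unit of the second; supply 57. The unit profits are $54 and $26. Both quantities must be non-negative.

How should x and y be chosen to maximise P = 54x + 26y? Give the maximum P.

x = 4, y = 5, maximum P = 346

Feasible corners and P = 54x + 26y:
  (0, 0) → P = 0
  (0, 19/3) → P = 494/3
  (17/3, 0) → P = 306
  (4, 5) → P = 346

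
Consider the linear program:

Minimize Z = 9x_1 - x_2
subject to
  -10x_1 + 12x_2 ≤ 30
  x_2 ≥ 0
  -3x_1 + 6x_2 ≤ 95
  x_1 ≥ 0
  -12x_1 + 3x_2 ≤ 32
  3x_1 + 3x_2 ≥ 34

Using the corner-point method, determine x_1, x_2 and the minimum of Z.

x_1 = 53/11, x_2 = 215/33, minimum Z = 1216/33

Extreme points and Z = 9x_1 - x_2:
  (40, 215/6) → Z = 1945/6
  (53/11, 215/33) → Z = 1216/33
  (34/3, 0) → Z = 102
The feasible region is unbounded (it extends along (1, 0), (2, 1)), but Z strictly increases along every unbounded feasible direction, so there is no improving ray and the minimum is attained at a vertex.

At the optimal vertex, -10x_1 + 12x_2 = 30 and 3x_1 + 3x_2 = 34.
Solving simultaneously gives x_1 = 53/11, x_2 = 215/33.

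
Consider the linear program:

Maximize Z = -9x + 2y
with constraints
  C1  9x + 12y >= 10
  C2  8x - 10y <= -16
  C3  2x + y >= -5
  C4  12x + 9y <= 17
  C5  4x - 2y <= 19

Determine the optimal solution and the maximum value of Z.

Feasible corners and Z = -9x + 2y:
  (-46/93, 112/93) → Z = 638/93
  (-14/3, 13/3) → Z = 152/3
  (13/96, 41/24) → Z = 211/96
  (-31/3, 47/3) → Z = 373/3

x = -31/3, y = 47/3, maximum Z = 373/3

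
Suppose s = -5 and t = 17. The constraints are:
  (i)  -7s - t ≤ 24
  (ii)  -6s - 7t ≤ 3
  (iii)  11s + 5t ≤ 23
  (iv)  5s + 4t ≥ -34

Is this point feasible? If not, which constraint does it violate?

not feasible — violates (iii)

Constraint (iii): 11s + 5t = 30, which is not ≤ 23. All other constraints are satisfied.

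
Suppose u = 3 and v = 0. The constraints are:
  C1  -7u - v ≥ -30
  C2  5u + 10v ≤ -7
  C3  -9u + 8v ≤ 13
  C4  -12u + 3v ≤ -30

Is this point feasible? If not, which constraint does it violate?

Constraint C2: 5u + 10v = 15, which is not ≤ -7. All other constraints are satisfied.

not feasible — violates C2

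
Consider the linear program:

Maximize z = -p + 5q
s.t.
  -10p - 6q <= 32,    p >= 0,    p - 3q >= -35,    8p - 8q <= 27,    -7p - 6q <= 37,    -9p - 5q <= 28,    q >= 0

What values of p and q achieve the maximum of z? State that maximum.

p = 361/16, q = 307/16, maximum z = 587/8

Vertices and z = -p + 5q:
  (0, 35/3) → z = 175/3
  (0, 0) → z = 0
  (361/16, 307/16) → z = 587/8
  (27/8, 0) → z = -27/8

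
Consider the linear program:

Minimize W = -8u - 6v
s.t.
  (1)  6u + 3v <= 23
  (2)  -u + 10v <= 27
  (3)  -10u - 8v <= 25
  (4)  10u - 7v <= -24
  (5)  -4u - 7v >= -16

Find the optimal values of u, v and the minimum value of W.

u = -4/7, v = 128/49, minimum W = -544/49

Extreme points and W = -8u - 6v:
  (-233/54, 245/108) → W = 1129/54
  (-29/47, 124/47) → W = -512/47
  (-367/150, -1/15) → W = 1498/75
  (-4/7, 128/49) → W = -544/49

The optimum lies where 10u - 7v = -24 and -4u - 7v = -16.
Solving simultaneously gives u = -4/7, v = 128/49.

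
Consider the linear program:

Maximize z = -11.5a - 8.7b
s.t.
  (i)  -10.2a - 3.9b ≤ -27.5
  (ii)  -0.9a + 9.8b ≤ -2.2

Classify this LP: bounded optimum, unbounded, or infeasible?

unbounded

From the feasible point (27808/10347, 77/3449), moving in the direction (3.9, -10.2) keeps every constraint satisfied while z increases without bound.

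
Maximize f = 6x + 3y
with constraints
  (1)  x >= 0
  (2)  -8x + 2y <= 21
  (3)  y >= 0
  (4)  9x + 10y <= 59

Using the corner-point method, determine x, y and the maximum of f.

x = 59/9, y = 0, maximum f = 118/3

Corner points and f = 6x + 3y:
  (0, 0) → f = 0
  (0, 59/10) → f = 177/10
  (59/9, 0) → f = 118/3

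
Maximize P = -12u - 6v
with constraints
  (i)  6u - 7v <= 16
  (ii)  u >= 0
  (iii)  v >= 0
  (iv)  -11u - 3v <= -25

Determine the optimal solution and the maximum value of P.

u = 25/11, v = 0, maximum P = -300/11

Feasible corners and P = -12u - 6v:
  (8/3, 0) → P = -32
  (0, 25/3) → P = -50
  (25/11, 0) → P = -300/11
The feasible region is unbounded (it extends along (0, 1), (7, 6)), but P strictly decreases along every unbounded feasible direction, so there is no improving ray and the maximum is attained at a vertex.

The binding constraints are v = 0 and -11u - 3v = -25.
Solving simultaneously gives u = 25/11, v = 0.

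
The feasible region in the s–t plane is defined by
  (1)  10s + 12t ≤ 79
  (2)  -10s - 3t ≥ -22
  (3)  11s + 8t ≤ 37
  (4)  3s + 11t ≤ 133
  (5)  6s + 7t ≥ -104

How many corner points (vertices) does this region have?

Intersecting each pair of boundary lines and keeping only the points that satisfy every inequality leaves:
  (-47/13, 499/52)
  (-727/74, 1093/74)
  (65/47, 128/47)
  (233/26, -293/13)
  (-415/9, 74/3)

5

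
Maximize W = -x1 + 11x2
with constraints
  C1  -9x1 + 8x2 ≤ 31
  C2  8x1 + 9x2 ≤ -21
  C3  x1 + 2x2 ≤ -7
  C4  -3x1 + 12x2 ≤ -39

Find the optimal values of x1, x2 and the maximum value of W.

x1 = -1/3, x2 = -10/3, maximum W = -109/3

Feasible corners and W = -x1 + 11x2:
  (-57/7, -37/7) → W = -50
  (3, -5) → W = -58
  (-1/3, -10/3) → W = -109/3
The feasible region is unbounded (it extends along (9, -8), (-8, -9)), but W strictly decreases along every unbounded feasible direction, so there is no improving ray and the maximum is attained at a vertex.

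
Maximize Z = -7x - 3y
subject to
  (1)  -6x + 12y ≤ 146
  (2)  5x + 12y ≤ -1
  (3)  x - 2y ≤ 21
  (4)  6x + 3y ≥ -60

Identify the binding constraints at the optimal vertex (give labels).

(2) and (4)

Corner points and Z = -7x - 3y:
  (125/11, -53/11) → Z = -716/11
  (-239/19, 98/19) → Z = 1379/19
  (-19/5, -62/5) → Z = 319/5

The maximum is at (-239/19, 98/19). Substituting into each constraint, equality holds for (2) and (4); the remaining constraints have slack.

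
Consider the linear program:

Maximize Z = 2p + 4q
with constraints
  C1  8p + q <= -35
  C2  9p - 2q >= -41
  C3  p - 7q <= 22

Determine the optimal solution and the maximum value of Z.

p = -111/25, q = 13/25, maximum Z = -34/5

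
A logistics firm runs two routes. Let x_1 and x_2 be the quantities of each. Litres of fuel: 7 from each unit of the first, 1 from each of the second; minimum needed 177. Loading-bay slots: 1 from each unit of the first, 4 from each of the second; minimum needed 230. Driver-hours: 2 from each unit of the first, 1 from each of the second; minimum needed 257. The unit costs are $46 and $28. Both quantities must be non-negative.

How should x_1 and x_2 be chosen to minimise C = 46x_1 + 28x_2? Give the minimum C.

x_1 = 114, x_2 = 29, minimum C = 6056

The feasible region is unbounded (it extends along (0, 1), (1, 0)), but C strictly increases along every unbounded feasible direction, so there is no improving ray and the minimum is attained at a vertex.

At the optimal vertex, x_1 + 4x_2 = 230 and 2x_1 + x_2 = 257.
Solving simultaneously gives x_1 = 114, x_2 = 29.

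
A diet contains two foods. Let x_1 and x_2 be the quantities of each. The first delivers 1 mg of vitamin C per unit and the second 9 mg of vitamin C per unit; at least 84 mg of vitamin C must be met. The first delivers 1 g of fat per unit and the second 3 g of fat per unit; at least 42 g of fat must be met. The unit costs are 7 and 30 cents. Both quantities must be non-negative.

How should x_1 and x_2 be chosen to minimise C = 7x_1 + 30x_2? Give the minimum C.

Vertices and C = 7x_1 + 30x_2:
  (0, 14) → C = 420
  (84, 0) → C = 588
  (21, 7) → C = 357
The feasible region is unbounded (it extends along (0, 1), (1, 0)), but C strictly increases along every unbounded feasible direction, so there is no improving ray and the minimum is attained at a vertex.

x_1 = 21, x_2 = 7, minimum C = 357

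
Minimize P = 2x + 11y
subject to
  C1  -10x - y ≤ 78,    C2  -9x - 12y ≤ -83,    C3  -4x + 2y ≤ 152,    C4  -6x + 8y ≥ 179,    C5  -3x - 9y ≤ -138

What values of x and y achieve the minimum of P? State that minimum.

Feasible corners and P = 2x + 11y:
  (-77/6, 151/3) → P = 528
  (-280/29, 538/29) → P = 5358/29
  (-13/2, 35/2) → P = 359/2
The feasible region is unbounded (it extends along (1, 2), (4, 3)), but P strictly increases along every unbounded feasible direction, so there is no improving ray and the minimum is attained at a vertex.

x = -13/2, y = 35/2, minimum P = 359/2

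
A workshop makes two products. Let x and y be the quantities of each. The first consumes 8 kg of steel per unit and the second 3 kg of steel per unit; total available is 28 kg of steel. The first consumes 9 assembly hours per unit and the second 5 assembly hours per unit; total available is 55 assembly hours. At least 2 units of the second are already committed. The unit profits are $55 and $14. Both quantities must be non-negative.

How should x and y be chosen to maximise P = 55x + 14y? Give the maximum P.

x = 11/4, y = 2, maximum P = 717/4

Extreme points and P = 55x + 14y:
  (0, 28/3) → P = 392/3
  (0, 2) → P = 28
  (11/4, 2) → P = 717/4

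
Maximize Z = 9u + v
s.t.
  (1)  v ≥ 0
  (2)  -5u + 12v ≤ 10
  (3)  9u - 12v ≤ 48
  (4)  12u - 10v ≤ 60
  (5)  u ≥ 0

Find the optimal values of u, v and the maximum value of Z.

Extreme points and Z = 9u + v:
  (5, 0) → Z = 45
  (0, 0) → Z = 0
  (410/47, 210/47) → Z = 3900/47
  (0, 5/6) → Z = 5/6

u = 410/47, v = 210/47, maximum Z = 3900/47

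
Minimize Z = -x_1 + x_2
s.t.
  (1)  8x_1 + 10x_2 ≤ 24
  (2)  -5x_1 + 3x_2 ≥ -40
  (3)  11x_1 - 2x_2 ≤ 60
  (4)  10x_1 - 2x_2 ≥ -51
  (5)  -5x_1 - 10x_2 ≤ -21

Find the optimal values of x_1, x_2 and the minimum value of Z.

Feasible corners and Z = -x_1 + x_2:
  (-231/58, 162/29) → Z = 555/58
  (1, 8/5) → Z = 3/5
  (-234/55, 93/22) → Z = 933/110

At the optimal vertex, 8x_1 + 10x_2 = 24 and -5x_1 - 10x_2 = -21.
Solving simultaneously gives x_1 = 1, x_2 = 8/5.

x_1 = 1, x_2 = 8/5, minimum Z = 3/5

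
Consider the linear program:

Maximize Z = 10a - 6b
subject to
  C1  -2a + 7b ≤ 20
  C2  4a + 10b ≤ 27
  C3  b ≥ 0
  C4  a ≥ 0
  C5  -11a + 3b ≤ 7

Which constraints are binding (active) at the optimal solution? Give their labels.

Feasible corners and Z = 10a - 6b:
  (27/4, 0) → Z = 135/2
  (11/122, 325/122) → Z = -920/61
  (0, 0) → Z = 0
  (0, 7/3) → Z = -14

The maximum is at (27/4, 0). Substituting into each constraint, equality holds for C2 and C3; the remaining constraints have slack.

C2 and C3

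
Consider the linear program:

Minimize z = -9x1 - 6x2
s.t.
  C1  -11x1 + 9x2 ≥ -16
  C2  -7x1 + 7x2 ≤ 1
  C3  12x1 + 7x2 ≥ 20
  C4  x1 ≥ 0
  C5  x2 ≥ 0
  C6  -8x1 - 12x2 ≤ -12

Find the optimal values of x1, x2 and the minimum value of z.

x1 = 121/14, x2 = 123/14, minimum z = -261/2

Vertices and z = -9x1 - 6x2:
  (121/14, 123/14) → z = -261/2
  (292/185, 28/185) → z = -2796/185
  (1, 8/7) → z = -111/7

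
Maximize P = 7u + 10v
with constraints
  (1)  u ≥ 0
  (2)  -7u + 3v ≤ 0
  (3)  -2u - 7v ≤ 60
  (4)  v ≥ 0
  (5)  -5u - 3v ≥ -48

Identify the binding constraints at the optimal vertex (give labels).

(2) and (5)

Corner points and P = 7u + 10v:
  (0, 0) → P = 0
  (4, 28/3) → P = 364/3
  (48/5, 0) → P = 336/5

The maximum is at (4, 28/3). Substituting into each constraint, equality holds for (2) and (5); the remaining constraints have slack.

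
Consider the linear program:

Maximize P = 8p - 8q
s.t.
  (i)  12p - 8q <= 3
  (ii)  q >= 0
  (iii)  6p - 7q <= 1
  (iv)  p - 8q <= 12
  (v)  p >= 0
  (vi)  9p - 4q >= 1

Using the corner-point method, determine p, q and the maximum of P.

p = 13/36, q = 1/6, maximum P = 14/9

The feasible region is unbounded (it extends along (4, 9), (2, 3)), but P strictly decreases along every unbounded feasible direction, so there is no improving ray and the maximum is attained at a vertex.

The optimum lies where 12p - 8q = 3 and 6p - 7q = 1.
Solving simultaneously gives p = 13/36, q = 1/6.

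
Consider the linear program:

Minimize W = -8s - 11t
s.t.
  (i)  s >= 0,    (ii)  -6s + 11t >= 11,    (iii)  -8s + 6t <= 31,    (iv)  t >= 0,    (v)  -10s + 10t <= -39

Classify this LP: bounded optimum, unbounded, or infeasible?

From the feasible point (539/50, 172/25), moving in the direction (11, 6) keeps every constraint satisfied while W decreases without bound.

unbounded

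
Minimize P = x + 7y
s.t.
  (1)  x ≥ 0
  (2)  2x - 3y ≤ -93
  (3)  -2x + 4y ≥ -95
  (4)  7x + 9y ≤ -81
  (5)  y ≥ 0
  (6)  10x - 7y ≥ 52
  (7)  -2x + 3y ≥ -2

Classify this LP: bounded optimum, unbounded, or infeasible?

The boundaries 2x - 3y = -93 and 10x - 7y = 52 meet at (807/16, 517/8), but that point violates 7x + 9y ≤ -81. Every candidate vertex is excluded by some other constraint, so the feasible region is empty.

infeasible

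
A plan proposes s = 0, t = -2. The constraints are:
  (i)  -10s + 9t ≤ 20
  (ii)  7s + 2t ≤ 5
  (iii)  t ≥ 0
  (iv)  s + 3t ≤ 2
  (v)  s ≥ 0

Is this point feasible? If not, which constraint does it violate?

not feasible — violates (iii)

Constraint (iii): t = -2, which is not ≥ 0. All other constraints are satisfied.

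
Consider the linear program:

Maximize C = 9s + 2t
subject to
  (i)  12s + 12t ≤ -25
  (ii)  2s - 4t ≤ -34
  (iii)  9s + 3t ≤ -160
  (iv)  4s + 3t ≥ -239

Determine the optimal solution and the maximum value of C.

Feasible corners and C = 9s + 2t:
  (-205/8, 565/24) → C = -4405/24
  (-931/4, 692/3) → C = -19601/12
  (-53/3, -1/3) → C = -479/3
  (-529/11, -171/11) → C = -5103/11

At the optimal vertex, 2s - 4t = -34 and 9s + 3t = -160.
Solving simultaneously gives s = -53/3, t = -1/3.

s = -53/3, t = -1/3, maximum C = -479/3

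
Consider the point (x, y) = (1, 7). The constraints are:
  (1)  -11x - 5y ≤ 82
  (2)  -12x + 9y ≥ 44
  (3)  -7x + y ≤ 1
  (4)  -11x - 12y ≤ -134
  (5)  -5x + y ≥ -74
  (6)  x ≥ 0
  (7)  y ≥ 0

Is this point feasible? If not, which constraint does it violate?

not feasible — violates (4)

Constraint (4): -11x - 12y = -95, which is not ≤ -134. All other constraints are satisfied.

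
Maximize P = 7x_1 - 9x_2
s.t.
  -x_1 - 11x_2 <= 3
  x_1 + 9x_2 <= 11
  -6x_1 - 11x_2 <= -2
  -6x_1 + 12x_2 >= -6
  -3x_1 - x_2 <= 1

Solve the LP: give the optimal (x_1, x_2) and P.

x_1 = 31/11, x_2 = 10/11, maximum P = 127/11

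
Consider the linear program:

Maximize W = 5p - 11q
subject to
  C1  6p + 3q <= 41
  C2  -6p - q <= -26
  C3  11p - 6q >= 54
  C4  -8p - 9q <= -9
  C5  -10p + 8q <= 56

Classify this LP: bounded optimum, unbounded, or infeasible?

bounded optimum

Extreme points and W = 5p - 11q:
  (136/23, 127/69) → W = 643/69
  (57/5, -137/15) → W = 2362/15
  (210/47, -38/47) → W = 1468/47
  (225/46, -77/23) → W = 2819/46
The feasible region has finitely many vertices and no improving ray; the maximum is 2362/15 at (57/5, -137/15).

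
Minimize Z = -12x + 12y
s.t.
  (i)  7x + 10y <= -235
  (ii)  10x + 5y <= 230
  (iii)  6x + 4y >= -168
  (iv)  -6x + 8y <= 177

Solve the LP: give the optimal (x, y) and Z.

Corner points and Z = -12x + 12y:
  (695/13, -792/13) → Z = -17844/13
  (-185/8, -117/16) → Z = 759/4
  (176, -306) → Z = -5784

The binding constraints are 10x + 5y = 230 and 6x + 4y = -168.
Solving simultaneously gives x = 176, y = -306.

x = 176, y = -306, minimum Z = -5784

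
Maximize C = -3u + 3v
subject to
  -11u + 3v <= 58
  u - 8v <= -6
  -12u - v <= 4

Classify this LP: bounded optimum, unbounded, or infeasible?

unbounded

From the feasible point (-70/47, 652/47), moving in the direction (3, 11) keeps every constraint satisfied while C increases without bound.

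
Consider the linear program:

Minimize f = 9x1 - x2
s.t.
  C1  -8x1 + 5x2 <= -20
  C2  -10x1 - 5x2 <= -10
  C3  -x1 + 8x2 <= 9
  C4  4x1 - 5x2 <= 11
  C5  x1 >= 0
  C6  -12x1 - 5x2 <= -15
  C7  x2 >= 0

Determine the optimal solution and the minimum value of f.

x1 = 5/2, x2 = 0, minimum f = 45/2

The binding constraints are -8x1 + 5x2 = -20 and x2 = 0.
Solving simultaneously gives x1 = 5/2, x2 = 0.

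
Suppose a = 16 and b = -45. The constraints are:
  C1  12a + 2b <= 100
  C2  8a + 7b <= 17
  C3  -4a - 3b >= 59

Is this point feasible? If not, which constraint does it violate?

Constraint C1: 12a + 2b = 102, which is not ≤ 100. All other constraints are satisfied.

not feasible — violates C1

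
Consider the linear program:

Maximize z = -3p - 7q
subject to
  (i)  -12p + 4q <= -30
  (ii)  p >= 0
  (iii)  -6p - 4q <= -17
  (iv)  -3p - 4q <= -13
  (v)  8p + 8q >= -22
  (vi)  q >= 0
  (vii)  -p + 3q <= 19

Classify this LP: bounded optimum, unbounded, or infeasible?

bounded optimum

Vertices and z = -3p - 7q:
  (43/15, 11/10) → z = -163/10
  (83/16, 129/16) → z = -72
  (13/3, 0) → z = -13
The feasible region has finitely many vertices and no improving ray; the maximum is -13 at (13/3, 0).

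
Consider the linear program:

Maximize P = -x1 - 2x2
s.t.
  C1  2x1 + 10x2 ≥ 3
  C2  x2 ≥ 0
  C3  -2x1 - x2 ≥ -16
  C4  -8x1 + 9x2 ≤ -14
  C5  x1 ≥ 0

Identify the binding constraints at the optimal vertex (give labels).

Feasible corners and P = -x1 - 2x2:
  (8, 0) → P = -8
  (7/4, 0) → P = -7/4
  (79/13, 50/13) → P = -179/13

The maximum is at (7/4, 0). Substituting into each constraint, equality holds for C2 and C4; the remaining constraints have slack.

C2 and C4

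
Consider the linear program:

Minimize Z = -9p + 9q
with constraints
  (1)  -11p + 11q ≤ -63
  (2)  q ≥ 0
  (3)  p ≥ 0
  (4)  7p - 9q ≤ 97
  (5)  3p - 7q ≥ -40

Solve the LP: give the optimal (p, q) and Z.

p = 1039/22, q = 571/22, minimum Z = -2106/11

Corner points and Z = -9p + 9q:
  (63/11, 0) → Z = -567/11
  (881/44, 629/44) → Z = -567/11
  (97/7, 0) → Z = -873/7
  (1039/22, 571/22) → Z = -2106/11

The binding constraints are 7p - 9q = 97 and 3p - 7q = -40.
Solving simultaneously gives p = 1039/22, q = 571/22.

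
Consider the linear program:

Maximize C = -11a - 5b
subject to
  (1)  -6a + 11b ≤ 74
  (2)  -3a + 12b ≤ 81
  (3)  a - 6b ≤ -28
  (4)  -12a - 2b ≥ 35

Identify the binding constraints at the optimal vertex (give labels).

Feasible corners and C = -11a - 5b:
  (-136/25, 94/25) → C = 1026/25
  (-533/144, 113/24) → C = 2473/144
  (-133/37, 301/74) → C = 1421/74

The maximum is at (-136/25, 94/25). Substituting into each constraint, equality holds for (1) and (3); the remaining constraints have slack.

(1) and (3)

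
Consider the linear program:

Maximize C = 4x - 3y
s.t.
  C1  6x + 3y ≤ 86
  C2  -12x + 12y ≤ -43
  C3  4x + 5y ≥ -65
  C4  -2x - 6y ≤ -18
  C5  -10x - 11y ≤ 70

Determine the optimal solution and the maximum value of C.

x = 77/5, y = -32/15, maximum C = 68

Vertices and C = 4x - 3y:
  (43/4, 43/6) → C = 43/2
  (77/5, -32/15) → C = 68
  (79/16, 65/48) → C = 251/16

The binding constraints are 6x + 3y = 86 and -2x - 6y = -18.
Solving simultaneously gives x = 77/5, y = -32/15.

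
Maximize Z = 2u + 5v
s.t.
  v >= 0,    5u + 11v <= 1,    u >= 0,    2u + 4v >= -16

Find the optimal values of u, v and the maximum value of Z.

u = 0, v = 1/11, maximum Z = 5/11

Feasible corners and Z = 2u + 5v:
  (1/5, 0) → Z = 2/5
  (0, 0) → Z = 0
  (0, 1/11) → Z = 5/11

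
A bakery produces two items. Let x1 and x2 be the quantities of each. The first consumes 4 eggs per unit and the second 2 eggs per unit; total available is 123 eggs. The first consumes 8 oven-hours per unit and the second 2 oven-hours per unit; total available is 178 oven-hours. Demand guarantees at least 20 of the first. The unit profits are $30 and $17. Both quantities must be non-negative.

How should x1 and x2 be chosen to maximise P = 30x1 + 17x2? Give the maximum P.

x1 = 20, x2 = 9, maximum P = 753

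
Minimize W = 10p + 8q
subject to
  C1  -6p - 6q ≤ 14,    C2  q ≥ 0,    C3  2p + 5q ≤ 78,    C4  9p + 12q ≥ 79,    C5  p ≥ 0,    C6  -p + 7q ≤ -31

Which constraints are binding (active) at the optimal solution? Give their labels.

C2 and C6

Extreme points and W = 10p + 8q:
  (39, 0) → W = 390
  (31, 0) → W = 310
  (701/19, 16/19) → W = 7138/19

The minimum is at (31, 0). Substituting into each constraint, equality holds for C2 and C6; the remaining constraints have slack.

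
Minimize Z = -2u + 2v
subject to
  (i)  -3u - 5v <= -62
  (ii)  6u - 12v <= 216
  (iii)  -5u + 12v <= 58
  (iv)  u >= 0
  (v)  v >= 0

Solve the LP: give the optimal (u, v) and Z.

u = 274, v = 119, minimum Z = -310

Corner points and Z = -2u + 2v:
  (454/61, 484/61) → Z = 60/61
  (62/3, 0) → Z = -124/3
  (274, 119) → Z = -310
  (36, 0) → Z = -72

The binding constraints are 6u - 12v = 216 and -5u + 12v = 58.
Solving simultaneously gives u = 274, v = 119.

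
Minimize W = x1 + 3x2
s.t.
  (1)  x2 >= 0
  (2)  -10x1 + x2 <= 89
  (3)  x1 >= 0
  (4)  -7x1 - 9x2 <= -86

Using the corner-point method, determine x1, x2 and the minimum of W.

Feasible corners and W = x1 + 3x2:
  (86/7, 0) → W = 86/7
  (0, 89) → W = 267
  (0, 86/9) → W = 86/3
The feasible region is unbounded (it extends along (1, 10), (1, 0)), but W strictly increases along every unbounded feasible direction, so there is no improving ray and the minimum is attained at a vertex.

x1 = 86/7, x2 = 0, minimum W = 86/7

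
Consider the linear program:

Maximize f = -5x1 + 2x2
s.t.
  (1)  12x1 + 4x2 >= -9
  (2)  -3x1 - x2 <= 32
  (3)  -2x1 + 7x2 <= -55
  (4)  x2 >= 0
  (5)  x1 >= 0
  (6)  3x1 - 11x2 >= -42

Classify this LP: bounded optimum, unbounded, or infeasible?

Feasible corners and f = -5x1 + 2x2:
  (55/2, 0) → f = -275/2
  (899, 249) → f = -3997
The feasible region has finitely many vertices and no improving ray; the maximum is -275/2 at (55/2, 0).

bounded optimum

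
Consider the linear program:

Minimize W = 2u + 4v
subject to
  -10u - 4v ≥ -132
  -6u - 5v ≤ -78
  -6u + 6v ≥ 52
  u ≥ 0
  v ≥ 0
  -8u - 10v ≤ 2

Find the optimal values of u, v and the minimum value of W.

Extreme points and W = 2u + 4v:
  (146/21, 328/21) → W = 1604/21
  (0, 33) → W = 132
  (104/33, 130/11) → W = 1768/33
  (0, 78/5) → W = 312/5

The binding constraints are -6u - 5v = -78 and -6u + 6v = 52.
Solving simultaneously gives u = 104/33, v = 130/11.

u = 104/33, v = 130/11, minimum W = 1768/33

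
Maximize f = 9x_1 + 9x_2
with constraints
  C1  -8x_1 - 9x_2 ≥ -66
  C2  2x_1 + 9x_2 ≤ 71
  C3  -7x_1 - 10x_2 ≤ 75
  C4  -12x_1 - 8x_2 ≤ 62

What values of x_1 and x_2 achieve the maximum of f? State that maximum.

x_1 = 1335/17, x_2 = -1062/17, maximum f = 2457/17

At the optimal vertex, -8x_1 - 9x_2 = -66 and -7x_1 - 10x_2 = 75.
Solving simultaneously gives x_1 = 1335/17, x_2 = -1062/17.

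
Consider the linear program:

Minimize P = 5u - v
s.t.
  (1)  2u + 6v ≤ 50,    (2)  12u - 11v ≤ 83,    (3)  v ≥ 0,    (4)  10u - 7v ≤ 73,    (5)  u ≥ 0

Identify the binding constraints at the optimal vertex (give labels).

Vertices and P = 5u - v:
  (394/37, 177/37) → P = 1793/37
  (0, 25/3) → P = -25/3
  (83/12, 0) → P = 415/12
  (111/13, 23/13) → P = 532/13
  (0, 0) → P = 0

The minimum is at (0, 25/3). Substituting into each constraint, equality holds for (1) and (5); the remaining constraints have slack.

(1) and (5)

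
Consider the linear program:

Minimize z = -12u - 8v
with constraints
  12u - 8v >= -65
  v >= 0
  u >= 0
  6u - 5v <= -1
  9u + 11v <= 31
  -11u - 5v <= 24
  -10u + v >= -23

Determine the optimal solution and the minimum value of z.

Feasible corners and z = -12u - 8v:
  (0, 1/5) → z = -8/5
  (0, 31/11) → z = -248/11
  (48/37, 65/37) → z = -1096/37

At the optimal vertex, 6u - 5v = -1 and 9u + 11v = 31.
Solving simultaneously gives u = 48/37, v = 65/37.

u = 48/37, v = 65/37, minimum z = -1096/37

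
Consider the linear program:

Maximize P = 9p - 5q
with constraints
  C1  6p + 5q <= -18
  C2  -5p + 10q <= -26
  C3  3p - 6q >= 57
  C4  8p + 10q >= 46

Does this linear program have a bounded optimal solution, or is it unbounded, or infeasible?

The boundaries 6p + 5q = -18 and 3p - 6q = 57 meet at (59/17, -132/17), but that point violates 8p + 10q ≥ 46. Every candidate vertex is excluded by some other constraint, so the feasible region is empty.

infeasible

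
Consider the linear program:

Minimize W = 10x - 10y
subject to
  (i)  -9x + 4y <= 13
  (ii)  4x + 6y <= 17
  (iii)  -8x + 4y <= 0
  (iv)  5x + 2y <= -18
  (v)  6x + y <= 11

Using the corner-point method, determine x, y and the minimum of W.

x = -2, y = -4, minimum W = 20

Vertices and W = 10x - 10y:
  (-13, -26) → W = 130
  (-2, -4) → W = 20
  (40/7, -163/7) → W = 290
The feasible region is unbounded (it extends along (-4, -9), (1, -6)), but W strictly increases along every unbounded feasible direction, so there is no improving ray and the minimum is attained at a vertex.

The binding constraints are -8x + 4y = 0 and 5x + 2y = -18.
Solving simultaneously gives x = -2, y = -4.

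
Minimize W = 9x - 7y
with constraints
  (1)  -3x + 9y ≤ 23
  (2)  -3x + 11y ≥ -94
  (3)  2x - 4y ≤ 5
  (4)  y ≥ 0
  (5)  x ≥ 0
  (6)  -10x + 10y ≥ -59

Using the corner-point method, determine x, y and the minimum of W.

x = 0, y = 23/9, minimum W = -161/9

Feasible corners and W = 9x - 7y:
  (0, 23/9) → W = -161/9
  (761/60, 407/60) → W = 200/3
  (5/2, 0) → W = 45/2
  (93/10, 17/5) → W = 599/10
  (0, 0) → W = 0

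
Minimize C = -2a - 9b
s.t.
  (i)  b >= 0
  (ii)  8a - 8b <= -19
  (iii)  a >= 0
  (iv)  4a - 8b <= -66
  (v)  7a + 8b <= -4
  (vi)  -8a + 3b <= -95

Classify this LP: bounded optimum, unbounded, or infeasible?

infeasible

The boundaries 8a - 8b = -19 and -8a + 3b = -95 meet at (817/40, 114/5), but that point violates 7a + 8b ≤ -4. Every candidate vertex is excluded by some other constraint, so the feasible region is empty.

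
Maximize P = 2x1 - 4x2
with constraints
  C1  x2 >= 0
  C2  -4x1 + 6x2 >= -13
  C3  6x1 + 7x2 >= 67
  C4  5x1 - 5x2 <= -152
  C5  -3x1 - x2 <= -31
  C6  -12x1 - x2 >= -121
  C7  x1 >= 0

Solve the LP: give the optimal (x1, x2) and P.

x1 = 3/20, x2 = 611/20, maximum P = -1219/10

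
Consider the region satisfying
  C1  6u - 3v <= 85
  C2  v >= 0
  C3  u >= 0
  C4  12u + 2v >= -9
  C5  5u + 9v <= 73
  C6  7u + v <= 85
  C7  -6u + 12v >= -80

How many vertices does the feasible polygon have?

Pairwise boundary intersections that survive every other constraint:
  (0, 0)
  (85/7, 0)
  (0, 73/9)
  (346/29, 43/29)

4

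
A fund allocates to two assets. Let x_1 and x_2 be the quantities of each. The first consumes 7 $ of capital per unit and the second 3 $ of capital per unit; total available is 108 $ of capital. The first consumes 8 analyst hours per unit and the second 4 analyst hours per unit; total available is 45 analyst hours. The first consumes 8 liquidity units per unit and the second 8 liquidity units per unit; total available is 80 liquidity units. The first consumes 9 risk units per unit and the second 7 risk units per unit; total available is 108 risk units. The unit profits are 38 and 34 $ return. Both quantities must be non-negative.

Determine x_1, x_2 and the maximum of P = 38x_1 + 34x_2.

Corner points and P = 38x_1 + 34x_2:
  (0, 0) → P = 0
  (0, 10) → P = 340
  (45/8, 0) → P = 855/4
  (5/4, 35/4) → P = 345

The binding constraints are 8x_1 + 4x_2 = 45 and 8x_1 + 8x_2 = 80.
Solving simultaneously gives x_1 = 5/4, x_2 = 35/4.

x_1 = 5/4, x_2 = 35/4, maximum P = 345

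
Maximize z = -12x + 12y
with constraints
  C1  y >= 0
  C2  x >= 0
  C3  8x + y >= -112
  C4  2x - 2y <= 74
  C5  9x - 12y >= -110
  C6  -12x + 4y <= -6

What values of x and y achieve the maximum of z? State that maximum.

At the optimal vertex, 9x - 12y = -110 and -12x + 4y = -6.
Solving simultaneously gives x = 128/27, y = 229/18.

x = 128/27, y = 229/18, maximum z = 862/9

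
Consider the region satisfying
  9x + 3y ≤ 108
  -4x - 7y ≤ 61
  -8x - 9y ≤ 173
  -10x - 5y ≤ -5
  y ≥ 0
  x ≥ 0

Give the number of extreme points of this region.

4

Intersecting each pair of boundary lines and keeping only the points that satisfy every inequality leaves:
  (12, 0)
  (0, 36)
  (1/2, 0)
  (0, 1)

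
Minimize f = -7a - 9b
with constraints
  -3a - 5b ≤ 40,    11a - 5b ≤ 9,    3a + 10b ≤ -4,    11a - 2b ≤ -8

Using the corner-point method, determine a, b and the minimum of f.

Corner points and f = -7a - 9b:
  (-31/14, -467/70) → f = 2644/35
  (-76/3, 36/5) → f = 1688/15
  (-58/33, -17/3) → f = 2089/33
  (-22/29, -5/29) → f = 199/29

a = -22/29, b = -5/29, minimum f = 199/29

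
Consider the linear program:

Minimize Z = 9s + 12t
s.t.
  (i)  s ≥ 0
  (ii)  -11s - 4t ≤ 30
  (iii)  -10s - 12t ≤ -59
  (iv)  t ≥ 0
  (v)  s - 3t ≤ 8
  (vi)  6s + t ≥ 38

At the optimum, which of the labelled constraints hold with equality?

(iv) and (vi)

Corner points and Z = 9s + 12t:
  (0, 38) → Z = 456
  (8, 0) → Z = 72
  (19/3, 0) → Z = 57
The feasible region is unbounded (it extends along (0, 1), (3, 1)), but Z strictly increases along every unbounded feasible direction, so there is no improving ray and the minimum is attained at a vertex.

The minimum is at (19/3, 0). Substituting into each constraint, equality holds for (iv) and (vi); the remaining constraints have slack.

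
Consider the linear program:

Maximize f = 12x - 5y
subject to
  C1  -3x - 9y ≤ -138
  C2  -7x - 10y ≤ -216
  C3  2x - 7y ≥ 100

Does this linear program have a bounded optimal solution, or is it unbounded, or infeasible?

From the feasible point (622/13, -8/13), moving in the direction (9, -3) keeps every constraint satisfied while f increases without bound.

unbounded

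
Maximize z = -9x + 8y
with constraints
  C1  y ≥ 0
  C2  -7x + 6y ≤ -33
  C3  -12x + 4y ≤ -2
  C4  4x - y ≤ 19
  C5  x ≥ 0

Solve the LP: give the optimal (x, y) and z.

x = 81/17, y = 1/17, maximum z = -721/17

Feasible corners and z = -9x + 8y:
  (33/7, 0) → z = -297/7
  (19/4, 0) → z = -171/4
  (81/17, 1/17) → z = -721/17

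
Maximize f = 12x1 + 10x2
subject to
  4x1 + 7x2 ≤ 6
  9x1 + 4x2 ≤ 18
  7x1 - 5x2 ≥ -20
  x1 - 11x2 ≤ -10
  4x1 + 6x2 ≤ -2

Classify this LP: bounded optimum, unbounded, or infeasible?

Extreme points and f = 12x1 + 10x2:
  (-85/36, 25/36) → f = -385/18
  (-65/31, 33/31) → f = -450/31
  (-41/25, 19/25) → f = -302/25
The feasible region has finitely many vertices and no improving ray; the maximum is -302/25 at (-41/25, 19/25).

bounded optimum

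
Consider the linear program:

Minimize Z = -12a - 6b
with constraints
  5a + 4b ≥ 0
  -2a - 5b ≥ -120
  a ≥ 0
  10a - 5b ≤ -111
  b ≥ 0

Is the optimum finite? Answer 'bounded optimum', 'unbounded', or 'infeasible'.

Corner points and Z = -12a - 6b:
  (0, 24) → Z = -144
  (3/4, 237/10) → Z = -756/5
  (0, 111/5) → Z = -666/5
The feasible region has finitely many vertices and no improving ray; the minimum is -756/5 at (3/4, 237/10).

bounded optimum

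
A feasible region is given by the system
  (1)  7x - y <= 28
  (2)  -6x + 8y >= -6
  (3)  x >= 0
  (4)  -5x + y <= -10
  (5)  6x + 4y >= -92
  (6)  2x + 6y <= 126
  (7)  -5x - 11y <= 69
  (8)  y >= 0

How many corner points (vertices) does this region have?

Of the 28 pairwise boundary intersections, those satisfying every inequality are:
  (109/25, 63/25)
  (147/22, 413/22)
  (37/17, 15/17)
  (93/16, 305/16)

4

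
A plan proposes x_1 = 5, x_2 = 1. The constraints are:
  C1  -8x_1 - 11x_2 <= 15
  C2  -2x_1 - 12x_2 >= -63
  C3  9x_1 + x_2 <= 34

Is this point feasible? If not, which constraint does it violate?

not feasible — violates C3

Constraint C3: 9x_1 + x_2 = 46, which is not ≤ 34. All other constraints are satisfied.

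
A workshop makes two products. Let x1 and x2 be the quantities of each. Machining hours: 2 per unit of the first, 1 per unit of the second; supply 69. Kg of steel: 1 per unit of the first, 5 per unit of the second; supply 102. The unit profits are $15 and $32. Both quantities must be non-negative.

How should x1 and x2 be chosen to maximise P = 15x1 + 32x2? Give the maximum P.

Vertices and P = 15x1 + 32x2:
  (0, 0) → P = 0
  (0, 102/5) → P = 3264/5
  (69/2, 0) → P = 1035/2
  (27, 15) → P = 885

The optimum lies where 2x1 + x2 = 69 and x1 + 5x2 = 102.
Solving simultaneously gives x1 = 27, x2 = 15.

x1 = 27, x2 = 15, maximum P = 885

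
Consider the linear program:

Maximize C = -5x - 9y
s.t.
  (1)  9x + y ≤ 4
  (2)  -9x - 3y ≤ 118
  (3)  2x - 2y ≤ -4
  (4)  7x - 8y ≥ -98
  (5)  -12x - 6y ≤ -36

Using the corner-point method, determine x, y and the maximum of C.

Feasible corners and C = -5x - 9y:
  (-66/79, 910/79) → C = -7860/79
  (-2/7, 46/7) → C = -404/7
  (-50/23, 238/23) → C = -1892/23

At the optimal vertex, 9x + y = 4 and -12x - 6y = -36.
Solving simultaneously gives x = -2/7, y = 46/7.

x = -2/7, y = 46/7, maximum C = -404/7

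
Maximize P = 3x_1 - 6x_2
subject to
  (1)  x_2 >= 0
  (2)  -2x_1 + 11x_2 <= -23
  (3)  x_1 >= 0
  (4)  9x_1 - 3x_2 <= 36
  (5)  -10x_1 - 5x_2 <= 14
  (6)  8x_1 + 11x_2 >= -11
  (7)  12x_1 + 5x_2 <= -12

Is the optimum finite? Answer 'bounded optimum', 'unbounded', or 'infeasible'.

The boundaries 8x_1 + 11x_2 = -11 and 12x_1 + 5x_2 = -12 meet at (-77/92, -9/23), but that point violates x_2 ≥ 0. Every candidate vertex is excluded by some other constraint, so the feasible region is empty.

infeasible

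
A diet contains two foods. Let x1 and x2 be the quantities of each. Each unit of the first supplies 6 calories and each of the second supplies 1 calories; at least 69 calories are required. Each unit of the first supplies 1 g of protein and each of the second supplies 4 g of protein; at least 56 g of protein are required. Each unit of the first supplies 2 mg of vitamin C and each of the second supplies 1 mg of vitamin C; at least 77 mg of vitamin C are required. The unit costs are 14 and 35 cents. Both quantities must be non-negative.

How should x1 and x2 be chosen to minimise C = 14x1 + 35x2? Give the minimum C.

x1 = 36, x2 = 5, minimum C = 679

Corner points and C = 14x1 + 35x2:
  (0, 77) → C = 2695
  (56, 0) → C = 784
  (36, 5) → C = 679
The feasible region is unbounded (it extends along (0, 1), (1, 0)), but C strictly increases along every unbounded feasible direction, so there is no improving ray and the minimum is attained at a vertex.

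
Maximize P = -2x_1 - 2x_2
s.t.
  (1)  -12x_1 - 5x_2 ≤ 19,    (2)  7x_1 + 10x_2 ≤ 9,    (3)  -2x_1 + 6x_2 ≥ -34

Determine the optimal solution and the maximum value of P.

x_1 = 28/41, x_2 = -223/41, maximum P = 390/41

Corner points and P = -2x_1 - 2x_2:
  (-47/17, 241/85) → P = -12/85
  (28/41, -223/41) → P = 390/41
  (197/31, -110/31) → P = -174/31

The optimum lies where -12x_1 - 5x_2 = 19 and -2x_1 + 6x_2 = -34.
Solving simultaneously gives x_1 = 28/41, x_2 = -223/41.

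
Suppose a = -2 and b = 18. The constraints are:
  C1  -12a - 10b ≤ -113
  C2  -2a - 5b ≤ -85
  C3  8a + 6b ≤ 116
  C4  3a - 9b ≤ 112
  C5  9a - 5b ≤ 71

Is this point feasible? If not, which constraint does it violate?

C1: -156 ≤ -113 ✓
C2: -86 ≤ -85 ✓
C3: 92 ≤ 116 ✓
C4: -168 ≤ 112 ✓
C5: -108 ≤ 71 ✓

feasible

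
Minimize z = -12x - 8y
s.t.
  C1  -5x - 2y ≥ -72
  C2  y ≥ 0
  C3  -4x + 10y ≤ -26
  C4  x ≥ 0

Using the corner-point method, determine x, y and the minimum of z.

Corner points and z = -12x - 8y:
  (72/5, 0) → z = -864/5
  (386/29, 79/29) → z = -5264/29
  (13/2, 0) → z = -78

The binding constraints are -5x - 2y = -72 and -4x + 10y = -26.
Solving simultaneously gives x = 386/29, y = 79/29.

x = 386/29, y = 79/29, minimum z = -5264/29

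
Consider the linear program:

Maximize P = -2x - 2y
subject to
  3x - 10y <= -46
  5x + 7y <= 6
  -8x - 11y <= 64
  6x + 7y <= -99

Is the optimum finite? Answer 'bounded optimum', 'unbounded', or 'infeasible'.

bounded optimum

Feasible corners and P = -2x - 2y:
  (-514, 368) → P = 292
  (-105, 531/7) → P = 408/7
  (-641/10, 204/5) → P = 233/5
The feasible region has finitely many vertices and no improving ray; the maximum is 292 at (-514, 368).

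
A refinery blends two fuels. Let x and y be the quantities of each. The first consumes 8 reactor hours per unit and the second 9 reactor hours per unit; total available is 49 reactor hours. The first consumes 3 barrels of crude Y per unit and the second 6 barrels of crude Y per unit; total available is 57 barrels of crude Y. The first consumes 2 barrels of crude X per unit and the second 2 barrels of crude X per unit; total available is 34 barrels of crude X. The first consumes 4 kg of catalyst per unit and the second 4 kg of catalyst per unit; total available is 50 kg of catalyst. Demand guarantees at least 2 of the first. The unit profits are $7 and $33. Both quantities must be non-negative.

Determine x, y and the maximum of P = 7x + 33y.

x = 2, y = 11/3, maximum P = 135

Feasible corners and P = 7x + 33y:
  (49/8, 0) → P = 343/8
  (2, 0) → P = 14
  (2, 11/3) → P = 135

The optimum lies where 8x + 9y = 49 and x = 2.
Solving simultaneously gives x = 2, y = 11/3.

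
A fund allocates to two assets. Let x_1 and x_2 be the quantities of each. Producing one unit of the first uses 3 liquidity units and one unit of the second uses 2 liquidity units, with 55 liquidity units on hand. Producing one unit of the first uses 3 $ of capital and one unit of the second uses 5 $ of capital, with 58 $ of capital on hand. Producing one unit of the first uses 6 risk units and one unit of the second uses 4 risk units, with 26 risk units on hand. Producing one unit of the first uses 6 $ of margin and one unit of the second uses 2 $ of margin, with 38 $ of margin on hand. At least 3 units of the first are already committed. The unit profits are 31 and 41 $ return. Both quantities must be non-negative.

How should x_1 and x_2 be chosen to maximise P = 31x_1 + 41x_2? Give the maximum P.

Extreme points and P = 31x_1 + 41x_2:
  (13/3, 0) → P = 403/3
  (3, 0) → P = 93
  (3, 2) → P = 175

The binding constraints are 6x_1 + 4x_2 = 26 and x_1 = 3.
Solving simultaneously gives x_1 = 3, x_2 = 2.

x_1 = 3, x_2 = 2, maximum P = 175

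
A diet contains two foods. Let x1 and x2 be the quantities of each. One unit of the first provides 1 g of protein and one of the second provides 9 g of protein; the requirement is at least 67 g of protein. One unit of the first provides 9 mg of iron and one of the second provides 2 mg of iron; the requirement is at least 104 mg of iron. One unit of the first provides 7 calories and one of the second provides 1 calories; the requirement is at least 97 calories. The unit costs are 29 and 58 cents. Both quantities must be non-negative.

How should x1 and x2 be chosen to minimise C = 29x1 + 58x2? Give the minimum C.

x1 = 13, x2 = 6, minimum C = 725

Corner points and C = 29x1 + 58x2:
  (0, 97) → C = 5626
  (67, 0) → C = 1943
  (13, 6) → C = 725
The feasible region is unbounded (it extends along (0, 1), (1, 0)), but C strictly increases along every unbounded feasible direction, so there is no improving ray and the minimum is attained at a vertex.

At the optimal vertex, x1 + 9x2 = 67 and 7x1 + x2 = 97.
Solving simultaneously gives x1 = 13, x2 = 6.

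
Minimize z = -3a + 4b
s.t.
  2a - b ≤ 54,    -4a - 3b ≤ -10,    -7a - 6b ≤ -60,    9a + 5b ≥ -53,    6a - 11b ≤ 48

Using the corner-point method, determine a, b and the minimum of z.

a = 273/8, b = 57/4, minimum z = -363/8

The feasible region is unbounded (it extends along (1, 2), (-5, 9)), but z strictly increases along every unbounded feasible direction, so there is no improving ray and the minimum is attained at a vertex.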